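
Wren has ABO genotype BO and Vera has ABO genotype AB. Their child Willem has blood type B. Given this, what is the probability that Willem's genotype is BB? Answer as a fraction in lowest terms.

1/2

Cross BO × AB → 1/4 AB, 1/4 AO, 1/4 BB, 1/4 BO.
Type-B genotypes among offspring: BB (1/4), BO (1/4); total 1/2.
P(BB | type B) = (1/4) / (1/2) = 1/2.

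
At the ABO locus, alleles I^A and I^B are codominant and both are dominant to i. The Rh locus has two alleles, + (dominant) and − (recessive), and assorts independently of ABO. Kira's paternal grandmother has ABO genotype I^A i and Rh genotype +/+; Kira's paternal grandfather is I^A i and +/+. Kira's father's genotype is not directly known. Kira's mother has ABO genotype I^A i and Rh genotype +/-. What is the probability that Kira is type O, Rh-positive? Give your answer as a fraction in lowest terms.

1/4

Kira's father's ABO genotype from I^A i × I^A i: 1/4 I^A I^A, 1/2 I^A i, 1/4 i i.
Crossing each possibility with the mother I^A i and summing P(type O): 1/4·0 + 1/2·1/4 + 1/4·1/2 = 1/4.
Similarly for Rh via the father's Rh distribution: P(Rh+) = 1.
Independent loci: 1/4 × 1 = 1/4.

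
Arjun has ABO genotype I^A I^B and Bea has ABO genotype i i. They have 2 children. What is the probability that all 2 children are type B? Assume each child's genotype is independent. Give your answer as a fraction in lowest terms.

1/4

ABO cross I^A I^B × i i → 1/2 A, 1/2 B.
So P(type B) = 1/2 per child.
All 2 independent: (1/2)^2 = 1/4.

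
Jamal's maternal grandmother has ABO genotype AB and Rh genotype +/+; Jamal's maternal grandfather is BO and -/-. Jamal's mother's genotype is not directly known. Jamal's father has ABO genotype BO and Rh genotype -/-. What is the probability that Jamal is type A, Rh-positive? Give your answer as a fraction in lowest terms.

1/16

Jamal's mother's ABO genotype from AB × BO: 1/4 AB, 1/4 AO, 1/4 BB, 1/4 BO.
Crossing each possibility with the father BO and summing P(type A): 1/4·1/4 + 1/4·1/4 + 1/4·0 + 1/4·0 = 1/8.
Similarly for Rh via the mother's Rh distribution: P(Rh+) = 1/2.
Independent loci: 1/8 × 1/2 = 1/16.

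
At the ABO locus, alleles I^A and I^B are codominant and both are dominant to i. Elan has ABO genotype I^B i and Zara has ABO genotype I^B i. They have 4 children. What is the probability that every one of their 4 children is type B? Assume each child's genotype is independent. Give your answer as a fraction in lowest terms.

81/256

ABO cross I^B i × I^B i → 1/4 O, 3/4 B.
So P(type B) = 3/4 per child.
All 4 independent: (3/4)^4 = 81/256.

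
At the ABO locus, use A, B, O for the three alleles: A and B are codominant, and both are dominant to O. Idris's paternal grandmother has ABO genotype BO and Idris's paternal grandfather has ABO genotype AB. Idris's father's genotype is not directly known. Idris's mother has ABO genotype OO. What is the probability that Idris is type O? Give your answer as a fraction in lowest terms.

1/4

Idris's father's ABO genotype from BO × AB: 1/4 AB, 1/4 AO, 1/4 BB, 1/4 BO.
Crossing each possibility with the mother OO and summing P(type O): 1/4·0 + 1/4·1/2 + 1/4·0 + 1/4·1/2 = 1/4.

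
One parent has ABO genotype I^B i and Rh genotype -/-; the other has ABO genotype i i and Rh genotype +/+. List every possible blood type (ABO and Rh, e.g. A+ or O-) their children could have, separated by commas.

O+, B+

Gametes from I^B i × i i give offspring ABO genotypes I^B i, i i, i.e. phenotypes O, B.
Rh cross -/- × +/+ → phenotypes Rh+.
Combining independently: O+, B+.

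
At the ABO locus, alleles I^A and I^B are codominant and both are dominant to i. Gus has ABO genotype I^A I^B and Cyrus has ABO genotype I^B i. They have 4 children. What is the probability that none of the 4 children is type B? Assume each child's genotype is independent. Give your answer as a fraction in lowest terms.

ABO cross I^A I^B × I^B i → 1/4 A, 1/2 B, 1/4 AB.
So P(type B) = 1/2 per child.
P(not type B) = 1/2 for one child; (1/2)^4 = 1/16.

1/16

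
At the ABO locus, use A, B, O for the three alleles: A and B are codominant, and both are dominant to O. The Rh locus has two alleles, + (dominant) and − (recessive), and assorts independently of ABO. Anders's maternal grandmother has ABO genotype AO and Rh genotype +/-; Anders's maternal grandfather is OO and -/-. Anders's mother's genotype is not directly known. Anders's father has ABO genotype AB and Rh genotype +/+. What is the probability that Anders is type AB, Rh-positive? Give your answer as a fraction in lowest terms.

Anders's mother's ABO genotype from AO × OO: 1/2 AO, 1/2 OO.
Crossing each possibility with the father AB and summing P(type AB): 1/2·1/4 + 1/2·0 = 1/8.
Similarly for Rh via the mother's Rh distribution: P(Rh+) = 1.
Independent loci: 1/8 × 1 = 1/8.

1/8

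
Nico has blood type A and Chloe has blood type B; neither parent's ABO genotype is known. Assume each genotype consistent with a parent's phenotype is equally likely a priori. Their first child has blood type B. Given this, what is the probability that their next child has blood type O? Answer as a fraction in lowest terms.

1/12

Possible genotypes: Nico ∈ {I^A I^A, I^A i}; Chloe ∈ {I^B I^B, I^B i}.
Weight each parental genotype pair by prior × P(type-B child):
  I^A i × I^B I^B: posterior weight 2/3; P(next child type O) = 0.
  I^A i × I^B i: posterior weight 1/3; P(next child type O) = 1/4.
Weighted sum = 1/12.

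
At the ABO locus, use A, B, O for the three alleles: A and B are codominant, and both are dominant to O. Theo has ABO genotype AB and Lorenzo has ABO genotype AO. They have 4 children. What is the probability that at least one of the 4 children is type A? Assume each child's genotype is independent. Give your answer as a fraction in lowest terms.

ABO cross AB × AO → 1/2 A, 1/4 B, 1/4 AB.
So P(type A) = 1/2 per child.
P(none) = (1/2)^4 = 1/16; P(at least one) = 1 − 1/16 = 15/16.

15/16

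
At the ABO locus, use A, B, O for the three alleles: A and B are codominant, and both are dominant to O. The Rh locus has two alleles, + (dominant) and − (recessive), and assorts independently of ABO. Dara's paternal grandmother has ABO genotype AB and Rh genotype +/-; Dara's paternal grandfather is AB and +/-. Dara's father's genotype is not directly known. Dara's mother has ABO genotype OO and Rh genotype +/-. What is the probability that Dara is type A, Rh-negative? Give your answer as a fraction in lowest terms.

Dara's father's ABO genotype from AB × AB: 1/4 AA, 1/2 AB, 1/4 BB.
Crossing each possibility with the mother OO and summing P(type A): 1/4·1 + 1/2·1/2 + 1/4·0 = 1/2.
Similarly for Rh via the father's Rh distribution: P(Rh-) = 1/4.
Independent loci: 1/2 × 1/4 = 1/8.

1/8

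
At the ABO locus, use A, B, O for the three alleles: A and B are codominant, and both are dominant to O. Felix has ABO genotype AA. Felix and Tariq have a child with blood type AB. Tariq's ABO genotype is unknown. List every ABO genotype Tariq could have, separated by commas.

For each candidate genotype of Tariq, check whether crossing it with AA can produce every observed child phenotype.
  AA → possible child types {A} ✗
  AB → possible child types {A, AB} ✓
  AO → possible child types {A} ✗
  BB → possible child types {AB} ✓
  BO → possible child types {A, AB} ✓
  OO → possible child types {A} ✗

AB, BB, BO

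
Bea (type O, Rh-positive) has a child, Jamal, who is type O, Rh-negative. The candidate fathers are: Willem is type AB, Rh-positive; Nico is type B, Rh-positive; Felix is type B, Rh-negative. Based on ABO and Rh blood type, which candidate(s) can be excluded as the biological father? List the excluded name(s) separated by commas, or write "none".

A candidate is excluded only if no genotype consistent with his phenotype could produce a type O, Rh-negative child with a type O, Rh-positive mother.
Willem (type AB, Rh+): no genotype consistent with that phenotype can produce a type-O Rh- child with a type-O mother.

Willem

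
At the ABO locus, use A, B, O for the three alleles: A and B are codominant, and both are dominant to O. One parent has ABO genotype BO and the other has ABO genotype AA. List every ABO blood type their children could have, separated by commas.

Gametes from BO × AA give offspring ABO genotypes AB, AO, i.e. phenotypes A, AB.

A, AB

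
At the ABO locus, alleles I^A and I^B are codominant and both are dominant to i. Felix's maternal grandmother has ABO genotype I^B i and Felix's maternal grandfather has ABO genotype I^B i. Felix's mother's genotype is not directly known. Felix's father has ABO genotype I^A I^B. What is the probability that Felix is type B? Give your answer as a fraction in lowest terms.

1/2

Felix's mother's ABO genotype from I^B i × I^B i: 1/4 I^B I^B, 1/2 I^B i, 1/4 i i.
Crossing each possibility with the father I^A I^B and summing P(type B): 1/4·1/2 + 1/2·1/2 + 1/4·1/2 = 1/2.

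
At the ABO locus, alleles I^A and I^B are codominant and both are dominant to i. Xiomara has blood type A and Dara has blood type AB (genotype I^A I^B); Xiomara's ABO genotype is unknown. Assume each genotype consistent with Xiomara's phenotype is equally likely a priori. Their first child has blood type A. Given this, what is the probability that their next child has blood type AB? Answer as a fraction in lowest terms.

3/8

Possible genotypes: Xiomara ∈ {I^A I^A, I^A i}; Dara ∈ {I^A I^B}.
Weight each parental genotype pair by prior × P(type-A child):
  I^A I^A × I^A I^B: posterior weight 1/2; P(next child type AB) = 1/2.
  I^A i × I^A I^B: posterior weight 1/2; P(next child type AB) = 1/4.
Weighted sum = 3/8.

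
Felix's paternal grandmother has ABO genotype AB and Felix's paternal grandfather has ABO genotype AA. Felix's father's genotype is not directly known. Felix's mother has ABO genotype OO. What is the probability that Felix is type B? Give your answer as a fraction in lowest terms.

Felix's father's ABO genotype from AB × AA: 1/2 AA, 1/2 AB.
Crossing each possibility with the mother OO and summing P(type B): 1/2·0 + 1/2·1/2 = 1/4.

1/4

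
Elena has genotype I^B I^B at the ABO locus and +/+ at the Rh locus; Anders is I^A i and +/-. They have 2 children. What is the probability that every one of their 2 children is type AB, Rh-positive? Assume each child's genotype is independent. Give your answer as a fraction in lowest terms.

1/4

ABO cross I^B I^B × I^A i → 1/2 B, 1/2 AB.
Rh cross +/+ × +/- → 1 Rh+; so P(type AB, Rh-positive) = 1/2 × 1 = 1/2 per child.
All 2 independent: (1/2)^2 = 1/4.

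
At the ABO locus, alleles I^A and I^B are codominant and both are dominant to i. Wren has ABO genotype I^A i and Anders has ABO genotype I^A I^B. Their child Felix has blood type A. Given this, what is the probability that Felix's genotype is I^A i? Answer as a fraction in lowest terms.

Cross I^A i × I^A I^B → 1/4 I^A I^A, 1/4 I^A I^B, 1/4 I^A i, 1/4 I^B i.
Type-A genotypes among offspring: I^A I^A (1/4), I^A i (1/4); total 1/2.
P(I^A i | type A) = (1/4) / (1/2) = 1/2.

1/2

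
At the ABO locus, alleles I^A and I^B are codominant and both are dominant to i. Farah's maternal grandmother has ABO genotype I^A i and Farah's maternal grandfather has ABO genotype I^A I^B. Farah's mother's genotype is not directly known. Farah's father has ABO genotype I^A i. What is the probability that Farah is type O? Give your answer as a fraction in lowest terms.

1/8

Farah's mother's ABO genotype from I^A i × I^A I^B: 1/4 I^A I^A, 1/4 I^A I^B, 1/4 I^A i, 1/4 I^B i.
Crossing each possibility with the father I^A i and summing P(type O): 1/4·0 + 1/4·0 + 1/4·1/4 + 1/4·1/4 = 1/8.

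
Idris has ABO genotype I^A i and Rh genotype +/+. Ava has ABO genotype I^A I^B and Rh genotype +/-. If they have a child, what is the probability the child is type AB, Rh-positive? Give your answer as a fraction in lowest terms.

ABO cross I^A i × I^A I^B → offspring phenotypes: 1/2 A, 1/4 B, 1/4 AB.
Rh cross +/+ × +/- → 1 Rh+.
Independent loci: P(type AB, Rh-positive) = 1/4 × 1 = 1/4.

1/4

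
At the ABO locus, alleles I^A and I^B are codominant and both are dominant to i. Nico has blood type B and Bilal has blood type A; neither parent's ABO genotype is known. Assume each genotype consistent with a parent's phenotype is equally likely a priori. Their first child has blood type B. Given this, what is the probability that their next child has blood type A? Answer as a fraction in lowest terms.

Possible genotypes: Nico ∈ {I^B I^B, I^B i}; Bilal ∈ {I^A I^A, I^A i}.
Weight each parental genotype pair by prior × P(type-B child):
  I^B I^B × I^A i: posterior weight 2/3; P(next child type A) = 0.
  I^B i × I^A i: posterior weight 1/3; P(next child type A) = 1/4.
Weighted sum = 1/12.

1/12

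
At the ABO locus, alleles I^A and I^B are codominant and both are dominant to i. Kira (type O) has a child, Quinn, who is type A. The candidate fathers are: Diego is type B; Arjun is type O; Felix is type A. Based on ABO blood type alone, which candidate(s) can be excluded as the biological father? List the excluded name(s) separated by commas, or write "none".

A candidate is excluded only if no genotype consistent with his phenotype could produce a type A child with a type O mother.
Diego (type B): no genotype consistent with that phenotype can produce a type-A child with a type-O mother.
Arjun (type O): no genotype consistent with that phenotype can produce a type-A child with a type-O mother.

Diego, Arjun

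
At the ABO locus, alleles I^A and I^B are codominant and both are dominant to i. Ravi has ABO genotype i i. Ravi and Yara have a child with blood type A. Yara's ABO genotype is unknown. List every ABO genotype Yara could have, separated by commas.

For each candidate genotype of Yara, check whether crossing it with i i can produce every observed child phenotype.
  I^A I^A → possible child types {A} ✓
  I^A I^B → possible child types {A, B} ✓
  I^A i → possible child types {O, A} ✓
  I^B I^B → possible child types {B} ✗
  I^B i → possible child types {O, B} ✗
  i i → possible child types {O} ✗

I^A I^A, I^A I^B, I^A i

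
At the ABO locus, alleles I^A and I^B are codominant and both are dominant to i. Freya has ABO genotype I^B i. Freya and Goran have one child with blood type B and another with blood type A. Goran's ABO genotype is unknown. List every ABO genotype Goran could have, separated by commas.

I^A I^B, I^A i

For each candidate genotype of Goran, check whether crossing it with I^B i can produce every observed child phenotype.
  I^A I^A → possible child types {A, AB} ✗
  I^A I^B → possible child types {A, B, AB} ✓
  I^A i → possible child types {O, A, B, AB} ✓
  I^B I^B → possible child types {B} ✗
  I^B i → possible child types {O, B} ✗
  i i → possible child types {O, B} ✗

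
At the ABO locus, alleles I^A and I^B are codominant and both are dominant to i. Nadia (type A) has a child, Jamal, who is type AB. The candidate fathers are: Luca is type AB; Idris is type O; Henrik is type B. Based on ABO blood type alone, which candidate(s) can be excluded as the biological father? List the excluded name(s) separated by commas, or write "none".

A candidate is excluded only if no genotype consistent with his phenotype could produce a type AB child with a type A mother.
Idris (type O): no genotype consistent with that phenotype can produce a type-AB child with a type-A mother.

Idris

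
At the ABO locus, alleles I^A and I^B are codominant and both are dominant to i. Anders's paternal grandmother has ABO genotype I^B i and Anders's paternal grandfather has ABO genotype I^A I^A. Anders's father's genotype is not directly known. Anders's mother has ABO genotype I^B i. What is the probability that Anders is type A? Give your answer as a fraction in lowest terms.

1/4

Anders's father's ABO genotype from I^B i × I^A I^A: 1/2 I^A I^B, 1/2 I^A i.
Crossing each possibility with the mother I^B i and summing P(type A): 1/2·1/4 + 1/2·1/4 = 1/4.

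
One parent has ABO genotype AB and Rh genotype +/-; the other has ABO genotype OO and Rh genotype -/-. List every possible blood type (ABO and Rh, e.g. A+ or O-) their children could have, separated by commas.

Gametes from AB × OO give offspring ABO genotypes AO, BO, i.e. phenotypes A, B.
Rh cross +/- × -/- → phenotypes Rh+, Rh-.
Combining independently: A+, A-, B+, B-.

A+, A-, B+, B-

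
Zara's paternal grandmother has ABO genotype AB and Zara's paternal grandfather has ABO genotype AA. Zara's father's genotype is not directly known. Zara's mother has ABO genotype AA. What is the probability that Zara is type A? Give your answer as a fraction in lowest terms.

Zara's father's ABO genotype from AB × AA: 1/2 AA, 1/2 AB.
Crossing each possibility with the mother AA and summing P(type A): 1/2·1 + 1/2·1/2 = 3/4.

3/4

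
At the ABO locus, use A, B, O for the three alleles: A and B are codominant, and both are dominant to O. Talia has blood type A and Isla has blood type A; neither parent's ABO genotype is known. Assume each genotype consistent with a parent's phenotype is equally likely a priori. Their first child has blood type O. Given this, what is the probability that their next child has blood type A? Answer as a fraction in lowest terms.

3/4

Possible genotypes: Talia ∈ {AA, AO}; Isla ∈ {AA, AO}.
Weight each parental genotype pair by prior × P(type-O child):
  AO × AO: posterior weight 1; P(next child type A) = 3/4.
Weighted sum = 3/4.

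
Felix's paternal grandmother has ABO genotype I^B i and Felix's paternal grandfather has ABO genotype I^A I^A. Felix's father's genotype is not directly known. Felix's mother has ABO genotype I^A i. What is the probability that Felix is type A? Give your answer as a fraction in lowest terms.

5/8

Felix's father's ABO genotype from I^B i × I^A I^A: 1/2 I^A I^B, 1/2 I^A i.
Crossing each possibility with the mother I^A i and summing P(type A): 1/2·1/2 + 1/2·3/4 = 5/8.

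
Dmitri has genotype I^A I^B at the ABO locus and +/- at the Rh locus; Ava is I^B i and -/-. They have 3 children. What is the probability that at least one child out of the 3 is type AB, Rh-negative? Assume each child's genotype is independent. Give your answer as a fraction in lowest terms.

169/512

ABO cross I^A I^B × I^B i → 1/4 A, 1/2 B, 1/4 AB.
Rh cross +/- × -/- → 1/2 Rh+, 1/2 Rh-; so P(type AB, Rh-negative) = 1/4 × 1/2 = 1/8 per child.
P(none) = (7/8)^3 = 343/512; P(at least one) = 1 − 343/512 = 169/512.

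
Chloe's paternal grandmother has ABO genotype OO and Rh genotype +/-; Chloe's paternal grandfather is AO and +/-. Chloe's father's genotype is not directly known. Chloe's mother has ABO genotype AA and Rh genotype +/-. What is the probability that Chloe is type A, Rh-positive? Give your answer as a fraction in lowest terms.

3/4

Chloe's father's ABO genotype from OO × AO: 1/2 AO, 1/2 OO.
Crossing each possibility with the mother AA and summing P(type A): 1/2·1 + 1/2·1 = 1.
Similarly for Rh via the father's Rh distribution: P(Rh+) = 3/4.
Independent loci: 1 × 3/4 = 3/4.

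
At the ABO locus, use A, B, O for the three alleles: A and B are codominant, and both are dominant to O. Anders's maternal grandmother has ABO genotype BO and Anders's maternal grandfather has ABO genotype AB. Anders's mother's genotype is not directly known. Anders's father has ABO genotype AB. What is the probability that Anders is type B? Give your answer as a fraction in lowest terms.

3/8

Anders's mother's ABO genotype from BO × AB: 1/4 AB, 1/4 AO, 1/4 BB, 1/4 BO.
Crossing each possibility with the father AB and summing P(type B): 1/4·1/4 + 1/4·1/4 + 1/4·1/2 + 1/4·1/2 = 3/8.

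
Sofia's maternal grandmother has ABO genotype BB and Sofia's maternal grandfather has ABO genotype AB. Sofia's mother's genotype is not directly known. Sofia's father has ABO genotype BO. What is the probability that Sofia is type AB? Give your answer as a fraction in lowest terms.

1/8

Sofia's mother's ABO genotype from BB × AB: 1/2 AB, 1/2 BB.
Crossing each possibility with the father BO and summing P(type AB): 1/2·1/4 + 1/2·0 = 1/8.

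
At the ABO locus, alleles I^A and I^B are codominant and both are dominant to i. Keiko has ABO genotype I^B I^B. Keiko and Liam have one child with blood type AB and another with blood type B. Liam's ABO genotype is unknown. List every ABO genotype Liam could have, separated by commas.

I^A I^B, I^A i

For each candidate genotype of Liam, check whether crossing it with I^B I^B can produce every observed child phenotype.
  I^A I^A → possible child types {AB} ✗
  I^A I^B → possible child types {B, AB} ✓
  I^A i → possible child types {B, AB} ✓
  I^B I^B → possible child types {B} ✗
  I^B i → possible child types {B} ✗
  i i → possible child types {B} ✗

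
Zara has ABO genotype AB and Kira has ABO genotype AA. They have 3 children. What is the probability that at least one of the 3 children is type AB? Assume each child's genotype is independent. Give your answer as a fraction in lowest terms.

7/8

ABO cross AB × AA → 1/2 A, 1/2 AB.
So P(type AB) = 1/2 per child.
P(none) = (1/2)^3 = 1/8; P(at least one) = 1 − 1/8 = 7/8.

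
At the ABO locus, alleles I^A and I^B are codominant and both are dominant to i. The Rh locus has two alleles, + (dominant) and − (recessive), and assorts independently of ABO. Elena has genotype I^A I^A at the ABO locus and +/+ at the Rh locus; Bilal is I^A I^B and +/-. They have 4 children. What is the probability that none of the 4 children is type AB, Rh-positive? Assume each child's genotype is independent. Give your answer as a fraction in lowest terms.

ABO cross I^A I^A × I^A I^B → 1/2 A, 1/2 AB.
Rh cross +/+ × +/- → 1 Rh+; so P(type AB, Rh-positive) = 1/2 × 1 = 1/2 per child.
P(not type AB, Rh-positive) = 1/2 for one child; (1/2)^4 = 1/16.

1/16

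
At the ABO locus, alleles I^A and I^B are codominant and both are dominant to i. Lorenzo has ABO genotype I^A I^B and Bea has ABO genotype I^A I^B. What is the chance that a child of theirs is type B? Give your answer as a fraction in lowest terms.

1/4

ABO cross I^A I^B × I^A I^B → offspring phenotypes: 1/4 A, 1/4 B, 1/2 AB.
So P(type B) = 1/4.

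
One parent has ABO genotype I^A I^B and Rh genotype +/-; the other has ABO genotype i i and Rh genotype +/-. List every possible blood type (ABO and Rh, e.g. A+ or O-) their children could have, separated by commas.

Gametes from I^A I^B × i i give offspring ABO genotypes I^A i, I^B i, i.e. phenotypes A, B.
Rh cross +/- × +/- → phenotypes Rh+, Rh-.
Combining independently: A+, A-, B+, B-.

A+, A-, B+, B-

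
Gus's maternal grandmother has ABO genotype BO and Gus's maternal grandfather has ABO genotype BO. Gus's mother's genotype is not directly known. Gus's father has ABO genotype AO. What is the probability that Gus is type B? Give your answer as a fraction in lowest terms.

Gus's mother's ABO genotype from BO × BO: 1/4 BB, 1/2 BO, 1/4 OO.
Crossing each possibility with the father AO and summing P(type B): 1/4·1/2 + 1/2·1/4 + 1/4·0 = 1/4.

1/4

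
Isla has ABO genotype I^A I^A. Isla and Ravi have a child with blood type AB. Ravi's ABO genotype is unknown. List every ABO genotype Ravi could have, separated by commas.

I^A I^B, I^B I^B, I^B i

For each candidate genotype of Ravi, check whether crossing it with I^A I^A can produce every observed child phenotype.
  I^A I^A → possible child types {A} ✗
  I^A I^B → possible child types {A, AB} ✓
  I^A i → possible child types {A} ✗
  I^B I^B → possible child types {AB} ✓
  I^B i → possible child types {A, AB} ✓
  i i → possible child types {A} ✗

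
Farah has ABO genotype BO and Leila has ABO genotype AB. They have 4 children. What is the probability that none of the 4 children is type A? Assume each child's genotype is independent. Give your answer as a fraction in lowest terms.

81/256

ABO cross BO × AB → 1/4 A, 1/2 B, 1/4 AB.
So P(type A) = 1/4 per child.
P(not type A) = 3/4 for one child; (3/4)^4 = 81/256.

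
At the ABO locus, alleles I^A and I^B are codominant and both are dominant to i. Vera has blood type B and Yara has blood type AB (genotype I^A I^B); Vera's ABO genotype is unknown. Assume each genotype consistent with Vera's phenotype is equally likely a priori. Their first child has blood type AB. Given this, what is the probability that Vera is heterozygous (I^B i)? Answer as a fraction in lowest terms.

Possible genotypes: Vera ∈ {I^B I^B, I^B i}; Yara ∈ {I^A I^B}.
Weight each parental genotype pair by prior × P(type-AB child):
  I^B I^B × I^A I^B: posterior weight 2/3.
  I^B i × I^A I^B: posterior weight 1/3.
Sum the posterior weight over pairs where Vera is I^B i: 1/3.

1/3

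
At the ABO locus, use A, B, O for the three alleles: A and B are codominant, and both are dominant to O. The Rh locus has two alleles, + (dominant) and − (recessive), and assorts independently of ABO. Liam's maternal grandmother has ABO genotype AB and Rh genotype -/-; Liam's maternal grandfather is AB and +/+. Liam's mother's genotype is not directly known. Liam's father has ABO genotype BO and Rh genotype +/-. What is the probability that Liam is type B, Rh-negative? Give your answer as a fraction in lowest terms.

Liam's mother's ABO genotype from AB × AB: 1/4 AA, 1/2 AB, 1/4 BB.
Crossing each possibility with the father BO and summing P(type B): 1/4·0 + 1/2·1/2 + 1/4·1 = 1/2.
Similarly for Rh via the mother's Rh distribution: P(Rh-) = 1/4.
Independent loci: 1/2 × 1/4 = 1/8.

1/8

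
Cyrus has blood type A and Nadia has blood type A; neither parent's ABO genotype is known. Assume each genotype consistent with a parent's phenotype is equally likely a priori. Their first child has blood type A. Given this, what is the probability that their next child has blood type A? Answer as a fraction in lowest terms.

Possible genotypes: Cyrus ∈ {AA, AO}; Nadia ∈ {AA, AO}.
Weight each parental genotype pair by prior × P(type-A child):
  AA × AA: posterior weight 4/15; P(next child type A) = 1.
  AA × AO: posterior weight 4/15; P(next child type A) = 1.
  AO × AA: posterior weight 4/15; P(next child type A) = 1.
  AO × AO: posterior weight 1/5; P(next child type A) = 3/4.
Weighted sum = 19/20.

19/20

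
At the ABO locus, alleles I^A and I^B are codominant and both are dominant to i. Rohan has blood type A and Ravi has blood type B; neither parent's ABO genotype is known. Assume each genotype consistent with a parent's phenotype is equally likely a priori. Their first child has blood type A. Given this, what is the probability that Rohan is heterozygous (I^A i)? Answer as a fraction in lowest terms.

1/3

Possible genotypes: Rohan ∈ {I^A I^A, I^A i}; Ravi ∈ {I^B I^B, I^B i}.
Weight each parental genotype pair by prior × P(type-A child):
  I^A I^A × I^B i: posterior weight 2/3.
  I^A i × I^B i: posterior weight 1/3.
Sum the posterior weight over pairs where Rohan is I^A i: 1/3.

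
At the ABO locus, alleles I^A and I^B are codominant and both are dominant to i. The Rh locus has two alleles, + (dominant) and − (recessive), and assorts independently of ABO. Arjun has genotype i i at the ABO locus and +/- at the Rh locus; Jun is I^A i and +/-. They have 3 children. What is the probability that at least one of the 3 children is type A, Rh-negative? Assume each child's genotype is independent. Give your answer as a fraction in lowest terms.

ABO cross i i × I^A i → 1/2 O, 1/2 A.
Rh cross +/- × +/- → 3/4 Rh+, 1/4 Rh-; so P(type A, Rh-negative) = 1/2 × 1/4 = 1/8 per child.
P(none) = (7/8)^3 = 343/512; P(at least one) = 1 − 343/512 = 169/512.

169/512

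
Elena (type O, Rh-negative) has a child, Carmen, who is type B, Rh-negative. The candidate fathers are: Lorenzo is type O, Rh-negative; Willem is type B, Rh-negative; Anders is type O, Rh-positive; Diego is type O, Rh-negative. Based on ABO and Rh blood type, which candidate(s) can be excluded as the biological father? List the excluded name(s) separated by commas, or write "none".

Lorenzo, Anders, Diego

A candidate is excluded only if no genotype consistent with his phenotype could produce a type B, Rh-negative child with a type O, Rh-negative mother.
Lorenzo (type O, Rh-): no genotype consistent with that phenotype can produce a type-B Rh- child with a type-O mother.
Anders (type O, Rh+): no genotype consistent with that phenotype can produce a type-B Rh- child with a type-O mother.
Diego (type O, Rh-): no genotype consistent with that phenotype can produce a type-B Rh- child with a type-O mother.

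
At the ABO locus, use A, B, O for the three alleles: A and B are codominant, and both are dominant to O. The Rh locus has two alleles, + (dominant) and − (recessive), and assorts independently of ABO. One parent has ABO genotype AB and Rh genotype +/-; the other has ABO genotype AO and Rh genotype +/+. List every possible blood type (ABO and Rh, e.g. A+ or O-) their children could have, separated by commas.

A+, B+, AB+

Gametes from AB × AO give offspring ABO genotypes AA, AB, AO, BO, i.e. phenotypes A, B, AB.
Rh cross +/- × +/+ → phenotypes Rh+.
Combining independently: A+, B+, AB+.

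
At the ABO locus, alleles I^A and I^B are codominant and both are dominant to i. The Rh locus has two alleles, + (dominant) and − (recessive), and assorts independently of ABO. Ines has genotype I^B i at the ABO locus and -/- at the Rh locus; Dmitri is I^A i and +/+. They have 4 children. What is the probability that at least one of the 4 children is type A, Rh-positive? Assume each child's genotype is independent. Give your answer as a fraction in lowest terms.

ABO cross I^B i × I^A i → 1/4 O, 1/4 A, 1/4 B, 1/4 AB.
Rh cross -/- × +/+ → 1 Rh+; so P(type A, Rh-positive) = 1/4 × 1 = 1/4 per child.
P(none) = (3/4)^4 = 81/256; P(at least one) = 1 − 81/256 = 175/256.

175/256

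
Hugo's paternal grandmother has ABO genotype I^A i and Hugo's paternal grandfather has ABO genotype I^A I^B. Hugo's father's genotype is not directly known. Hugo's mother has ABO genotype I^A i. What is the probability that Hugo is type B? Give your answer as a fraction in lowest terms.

Hugo's father's ABO genotype from I^A i × I^A I^B: 1/4 I^A I^A, 1/4 I^A I^B, 1/4 I^A i, 1/4 I^B i.
Crossing each possibility with the mother I^A i and summing P(type B): 1/4·0 + 1/4·1/4 + 1/4·0 + 1/4·1/4 = 1/8.

1/8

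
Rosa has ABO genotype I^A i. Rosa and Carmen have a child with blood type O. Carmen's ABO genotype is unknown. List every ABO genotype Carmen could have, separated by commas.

For each candidate genotype of Carmen, check whether crossing it with I^A i can produce every observed child phenotype.
  I^A I^A → possible child types {A} ✗
  I^A I^B → possible child types {A, B, AB} ✗
  I^A i → possible child types {O, A} ✓
  I^B I^B → possible child types {B, AB} ✗
  I^B i → possible child types {O, A, B, AB} ✓
  i i → possible child types {O, A} ✓

I^A i, I^B i, i i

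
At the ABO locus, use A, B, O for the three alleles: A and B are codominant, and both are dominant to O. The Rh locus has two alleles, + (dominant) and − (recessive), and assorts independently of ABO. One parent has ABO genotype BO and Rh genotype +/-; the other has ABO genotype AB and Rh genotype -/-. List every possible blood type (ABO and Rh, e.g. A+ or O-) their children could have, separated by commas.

Gametes from BO × AB give offspring ABO genotypes AB, AO, BB, BO, i.e. phenotypes A, B, AB.
Rh cross +/- × -/- → phenotypes Rh+, Rh-.
Combining independently: A+, A-, B+, B-, AB+, AB-.

A+, A-, B+, B-, AB+, AB-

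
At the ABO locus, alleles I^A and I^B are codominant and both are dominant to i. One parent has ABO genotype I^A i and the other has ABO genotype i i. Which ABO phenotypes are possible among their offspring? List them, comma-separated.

Gametes from I^A i × i i give offspring ABO genotypes I^A i, i i, i.e. phenotypes O, A.

O, A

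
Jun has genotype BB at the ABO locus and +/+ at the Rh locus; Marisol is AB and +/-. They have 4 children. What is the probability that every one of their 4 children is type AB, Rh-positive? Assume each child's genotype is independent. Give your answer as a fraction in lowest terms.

1/16

ABO cross BB × AB → 1/2 B, 1/2 AB.
Rh cross +/+ × +/- → 1 Rh+; so P(type AB, Rh-positive) = 1/2 × 1 = 1/2 per child.
All 4 independent: (1/2)^4 = 1/16.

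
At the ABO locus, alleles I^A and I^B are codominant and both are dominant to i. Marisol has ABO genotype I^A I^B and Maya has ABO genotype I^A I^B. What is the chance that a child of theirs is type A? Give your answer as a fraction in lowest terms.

ABO cross I^A I^B × I^A I^B → offspring phenotypes: 1/4 A, 1/4 B, 1/2 AB.
So P(type A) = 1/4.

1/4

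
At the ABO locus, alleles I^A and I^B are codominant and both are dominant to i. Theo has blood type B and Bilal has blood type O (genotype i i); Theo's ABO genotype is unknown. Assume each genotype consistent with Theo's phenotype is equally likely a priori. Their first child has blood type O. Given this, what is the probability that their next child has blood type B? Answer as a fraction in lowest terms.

Possible genotypes: Theo ∈ {I^B I^B, I^B i}; Bilal ∈ {i i}.
Weight each parental genotype pair by prior × P(type-O child):
  I^B i × i i: posterior weight 1; P(next child type B) = 1/2.
Weighted sum = 1/2.

1/2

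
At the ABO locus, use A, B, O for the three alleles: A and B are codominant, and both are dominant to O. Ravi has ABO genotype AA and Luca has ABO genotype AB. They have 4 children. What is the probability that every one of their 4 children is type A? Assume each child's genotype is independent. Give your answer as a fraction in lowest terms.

ABO cross AA × AB → 1/2 A, 1/2 AB.
So P(type A) = 1/2 per child.
All 4 independent: (1/2)^4 = 1/16.

1/16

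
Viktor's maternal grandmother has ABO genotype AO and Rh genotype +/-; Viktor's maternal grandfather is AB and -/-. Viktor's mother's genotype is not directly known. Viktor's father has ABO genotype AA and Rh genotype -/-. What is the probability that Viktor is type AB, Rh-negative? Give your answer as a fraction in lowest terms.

Viktor's mother's ABO genotype from AO × AB: 1/4 AA, 1/4 AB, 1/4 AO, 1/4 BO.
Crossing each possibility with the father AA and summing P(type AB): 1/4·0 + 1/4·1/2 + 1/4·0 + 1/4·1/2 = 1/4.
Similarly for Rh via the mother's Rh distribution: P(Rh-) = 3/4.
Independent loci: 1/4 × 3/4 = 3/16.

3/16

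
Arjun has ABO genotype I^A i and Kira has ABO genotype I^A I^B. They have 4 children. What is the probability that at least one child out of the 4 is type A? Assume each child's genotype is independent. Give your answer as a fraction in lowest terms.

15/16

ABO cross I^A i × I^A I^B → 1/2 A, 1/4 B, 1/4 AB.
So P(type A) = 1/2 per child.
P(none) = (1/2)^4 = 1/16; P(at least one) = 1 − 1/16 = 15/16.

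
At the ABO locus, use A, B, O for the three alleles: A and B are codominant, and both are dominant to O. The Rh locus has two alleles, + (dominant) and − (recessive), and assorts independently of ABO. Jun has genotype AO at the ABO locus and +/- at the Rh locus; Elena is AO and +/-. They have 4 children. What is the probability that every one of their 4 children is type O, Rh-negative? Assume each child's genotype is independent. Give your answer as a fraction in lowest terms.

ABO cross AO × AO → 1/4 O, 3/4 A.
Rh cross +/- × +/- → 3/4 Rh+, 1/4 Rh-; so P(type O, Rh-negative) = 1/4 × 1/4 = 1/16 per child.
All 4 independent: (1/16)^4 = 1/65536.

1/65536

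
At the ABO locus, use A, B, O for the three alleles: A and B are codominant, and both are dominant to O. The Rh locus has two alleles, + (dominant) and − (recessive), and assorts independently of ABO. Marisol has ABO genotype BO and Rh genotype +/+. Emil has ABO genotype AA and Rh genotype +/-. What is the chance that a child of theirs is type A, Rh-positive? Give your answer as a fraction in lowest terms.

ABO cross BO × AA → offspring phenotypes: 1/2 A, 1/2 AB.
Rh cross +/+ × +/- → 1 Rh+.
Independent loci: P(type A, Rh-positive) = 1/2 × 1 = 1/2.

1/2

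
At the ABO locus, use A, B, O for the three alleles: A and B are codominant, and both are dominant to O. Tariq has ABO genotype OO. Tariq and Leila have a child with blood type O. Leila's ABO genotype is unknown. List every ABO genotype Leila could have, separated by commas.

AO, BO, OO

For each candidate genotype of Leila, check whether crossing it with OO can produce every observed child phenotype.
  AA → possible child types {A} ✗
  AB → possible child types {A, B} ✗
  AO → possible child types {O, A} ✓
  BB → possible child types {B} ✗
  BO → possible child types {O, B} ✓
  OO → possible child types {O} ✓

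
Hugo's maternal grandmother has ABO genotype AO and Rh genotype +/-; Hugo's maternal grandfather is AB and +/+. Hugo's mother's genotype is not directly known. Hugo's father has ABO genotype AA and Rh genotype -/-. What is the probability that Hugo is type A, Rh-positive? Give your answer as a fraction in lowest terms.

9/16

Hugo's mother's ABO genotype from AO × AB: 1/4 AA, 1/4 AB, 1/4 AO, 1/4 BO.
Crossing each possibility with the father AA and summing P(type A): 1/4·1 + 1/4·1/2 + 1/4·1 + 1/4·1/2 = 3/4.
Similarly for Rh via the mother's Rh distribution: P(Rh+) = 3/4.
Independent loci: 3/4 × 3/4 = 9/16.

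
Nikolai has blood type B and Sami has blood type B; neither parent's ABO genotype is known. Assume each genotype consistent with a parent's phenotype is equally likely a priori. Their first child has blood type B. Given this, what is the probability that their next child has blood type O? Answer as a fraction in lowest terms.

1/20

Possible genotypes: Nikolai ∈ {BB, BO}; Sami ∈ {BB, BO}.
Weight each parental genotype pair by prior × P(type-B child):
  BB × BB: posterior weight 4/15; P(next child type O) = 0.
  BB × BO: posterior weight 4/15; P(next child type O) = 0.
  BO × BB: posterior weight 4/15; P(next child type O) = 0.
  BO × BO: posterior weight 1/5; P(next child type O) = 1/4.
Weighted sum = 1/20.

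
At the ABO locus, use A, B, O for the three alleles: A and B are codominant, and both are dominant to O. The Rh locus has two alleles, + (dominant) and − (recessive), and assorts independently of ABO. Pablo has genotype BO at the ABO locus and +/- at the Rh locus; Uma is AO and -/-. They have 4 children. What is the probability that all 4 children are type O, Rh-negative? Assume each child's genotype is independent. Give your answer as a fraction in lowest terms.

1/4096

ABO cross BO × AO → 1/4 O, 1/4 A, 1/4 B, 1/4 AB.
Rh cross +/- × -/- → 1/2 Rh+, 1/2 Rh-; so P(type O, Rh-negative) = 1/4 × 1/2 = 1/8 per child.
All 4 independent: (1/8)^4 = 1/4096.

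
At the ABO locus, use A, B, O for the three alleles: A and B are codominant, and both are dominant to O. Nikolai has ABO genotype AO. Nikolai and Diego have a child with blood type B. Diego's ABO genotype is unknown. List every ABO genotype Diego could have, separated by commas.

For each candidate genotype of Diego, check whether crossing it with AO can produce every observed child phenotype.
  AA → possible child types {A} ✗
  AB → possible child types {A, B, AB} ✓
  AO → possible child types {O, A} ✗
  BB → possible child types {B, AB} ✓
  BO → possible child types {O, A, B, AB} ✓
  OO → possible child types {O, A} ✗

AB, BB, BO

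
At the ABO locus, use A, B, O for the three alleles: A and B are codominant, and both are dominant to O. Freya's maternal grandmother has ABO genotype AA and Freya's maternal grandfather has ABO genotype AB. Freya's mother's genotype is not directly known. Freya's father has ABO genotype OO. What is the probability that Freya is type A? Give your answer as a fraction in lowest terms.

3/4

Freya's mother's ABO genotype from AA × AB: 1/2 AA, 1/2 AB.
Crossing each possibility with the father OO and summing P(type A): 1/2·1 + 1/2·1/2 = 3/4.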